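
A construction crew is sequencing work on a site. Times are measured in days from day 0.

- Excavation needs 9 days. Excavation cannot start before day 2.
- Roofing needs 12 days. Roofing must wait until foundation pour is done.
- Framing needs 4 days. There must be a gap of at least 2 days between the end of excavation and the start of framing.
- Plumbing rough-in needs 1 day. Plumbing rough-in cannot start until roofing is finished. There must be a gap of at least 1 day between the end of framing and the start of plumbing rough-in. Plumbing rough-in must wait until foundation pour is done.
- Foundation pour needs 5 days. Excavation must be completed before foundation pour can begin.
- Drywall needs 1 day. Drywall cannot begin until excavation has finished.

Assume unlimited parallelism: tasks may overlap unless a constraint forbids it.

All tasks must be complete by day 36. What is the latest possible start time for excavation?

9

Nothing follows plumbing rough-in; the deadline of day 36 is its only limit. It must start by 36 − 1 = day 35.
Roofing must finish before plumbing rough-in (must start by day 35). With a 12-day duration, roofing must start by 35 − 12 = day 23.
Foundation pour has several dependents: roofing (must start by day 23); plumbing rough-in (must start by day 35). The earliest of those limits is day 23, so foundation pour must start by 23 − 5 = day 18.
Framing must finish before plumbing rough-in (must start by day 35, minus 1-day gap → day 34). With a 4-day duration, framing must start by 34 − 4 = day 30.
Drywall must finish by day 36; it takes 1 day, so it must start by 36 − 1 = day 35.
Excavation feeds foundation pour (must start by day 18); framing (must start by day 30, minus 2-day gap → day 28); drywall (must start by day 35). Taking the minimum, excavation must finish by day 18 and start by 18 − 9 = day 9.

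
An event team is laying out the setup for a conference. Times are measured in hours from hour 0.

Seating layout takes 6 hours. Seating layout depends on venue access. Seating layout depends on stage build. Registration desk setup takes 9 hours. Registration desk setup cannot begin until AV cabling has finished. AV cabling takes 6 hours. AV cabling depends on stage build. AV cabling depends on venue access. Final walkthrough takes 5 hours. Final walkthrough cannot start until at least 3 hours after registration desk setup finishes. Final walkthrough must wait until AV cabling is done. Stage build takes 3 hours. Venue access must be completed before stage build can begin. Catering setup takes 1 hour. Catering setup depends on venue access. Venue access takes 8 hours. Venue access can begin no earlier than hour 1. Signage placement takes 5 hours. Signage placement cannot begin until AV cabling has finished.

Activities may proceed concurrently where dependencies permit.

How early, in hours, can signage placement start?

18

Venue access waits on its own release at hour 1, so it starts at hour 1 and finishes at 1 + 8 = hour 9.
Stage build waits on venue access (finishes hour 9), so it starts at hour 9 and finishes at 9 + 3 = hour 12.
AV cabling has to wait for stage build (finishes hour 12); venue access (finishes hour 9). The latest of these is hour 12, so AV cabling runs hour 12 to 12 + 6 = hour 18.
Signage placement waits on AV cabling (finishes hour 18), so the earliest it can start is hour 18.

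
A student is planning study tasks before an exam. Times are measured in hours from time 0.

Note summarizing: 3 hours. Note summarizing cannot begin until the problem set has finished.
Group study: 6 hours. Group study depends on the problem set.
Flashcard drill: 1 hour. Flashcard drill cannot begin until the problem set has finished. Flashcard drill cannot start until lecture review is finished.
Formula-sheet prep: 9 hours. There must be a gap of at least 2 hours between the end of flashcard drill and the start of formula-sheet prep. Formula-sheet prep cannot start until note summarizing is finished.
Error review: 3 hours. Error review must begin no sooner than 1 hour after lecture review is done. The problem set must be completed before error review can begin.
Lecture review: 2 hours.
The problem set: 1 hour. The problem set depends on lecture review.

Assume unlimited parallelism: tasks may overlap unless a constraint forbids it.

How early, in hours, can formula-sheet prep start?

Lecture review has no prerequisites, so it starts at hour 0 and finishes at hour 2.
After lecture review (finishes hour 2), the problem set can start at hour 2 and finishes at hour 3.
Note summarizing waits on the problem set (finishes hour 3), so it starts at hour 3 and finishes at 3 + 3 = hour 6.
Flashcard drill has to wait for the problem set (finishes hour 3); lecture review (finishes hour 2). The latest of these is hour 3, so flashcard drill runs hour 3 to 3 + 1 = hour 4.
Formula-sheet prep waits on flashcard drill (finishes hour 4, plus 2-hour gap → hour 6); note summarizing (finishes hour 6). The latest of these is hour 6, which is the earliest formula-sheet prep can start.

6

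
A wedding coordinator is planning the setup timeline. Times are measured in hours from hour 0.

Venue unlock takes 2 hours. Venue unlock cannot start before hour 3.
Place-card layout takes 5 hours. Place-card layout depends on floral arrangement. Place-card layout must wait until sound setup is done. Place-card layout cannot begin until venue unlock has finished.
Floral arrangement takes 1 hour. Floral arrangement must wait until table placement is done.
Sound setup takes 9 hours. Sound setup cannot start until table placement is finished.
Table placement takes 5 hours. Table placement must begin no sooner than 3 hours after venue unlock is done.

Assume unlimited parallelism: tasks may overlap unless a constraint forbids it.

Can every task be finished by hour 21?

After its own release at hour 3, venue unlock can start at hour 3 and finishes at hour 5.
After venue unlock (finishes hour 5, plus 3-hour gap → hour 8), table placement can start at hour 8 and finishes at hour 13.
After table placement (finishes hour 13), sound setup can start at hour 13 and finishes at hour 22.
Floral arrangement cannot begin until table placement (finishes hour 13). It runs from hour 13 to 13 + 1 = hour 14.
For place-card layout: floral arrangement (finishes hour 14); sound setup (finishes hour 22); venue unlock (finishes hour 5). Taking the maximum gives a start of hour 22, and it finishes at 22 + 5 = hour 27.
The earliest everything can be done is hour 27, which is after the deadline of 21, so it is not possible.

No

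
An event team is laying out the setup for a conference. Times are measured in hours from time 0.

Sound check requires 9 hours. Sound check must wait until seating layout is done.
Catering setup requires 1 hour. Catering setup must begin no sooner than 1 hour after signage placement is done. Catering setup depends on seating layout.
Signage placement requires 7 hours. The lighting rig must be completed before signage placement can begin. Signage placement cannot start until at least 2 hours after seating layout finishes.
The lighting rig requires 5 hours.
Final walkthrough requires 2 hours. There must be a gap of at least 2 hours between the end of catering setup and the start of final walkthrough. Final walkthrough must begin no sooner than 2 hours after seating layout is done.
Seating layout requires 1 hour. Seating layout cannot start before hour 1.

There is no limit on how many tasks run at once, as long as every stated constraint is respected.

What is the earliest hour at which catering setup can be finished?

After its own release at hour 1, seating layout can start at hour 1 and finishes at hour 2.
Nothing blocks the lighting rig, so it runs from hour 0 to hour 5.
Signage placement needs all of the lighting rig (finishes hour 5); seating layout (finishes hour 2, plus 2-hour gap → hour 4). That puts its earliest start at hour 5; it finishes at 5 + 7 = hour 12.
Catering setup needs all of signage placement (finishes hour 12, plus 1-hour gap → hour 13); seating layout (finishes hour 2). That puts its earliest start at hour 13; it finishes at 13 + 1 = hour 14.

14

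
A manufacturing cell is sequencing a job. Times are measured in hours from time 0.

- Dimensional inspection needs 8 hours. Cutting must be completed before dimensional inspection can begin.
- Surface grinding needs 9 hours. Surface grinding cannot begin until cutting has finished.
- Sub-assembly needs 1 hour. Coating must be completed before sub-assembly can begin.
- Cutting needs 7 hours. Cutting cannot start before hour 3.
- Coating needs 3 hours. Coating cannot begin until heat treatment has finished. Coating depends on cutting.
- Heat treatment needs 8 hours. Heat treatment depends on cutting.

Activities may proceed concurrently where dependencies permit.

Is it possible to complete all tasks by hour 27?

Yes

After its own release at hour 3, cutting can start at hour 3 and finishes at hour 10.
Dimensional inspection waits on cutting (finishes hour 10), so it starts at hour 10 and finishes at 10 + 8 = hour 18.
Surface grinding cannot begin until cutting (finishes hour 10). It runs from hour 10 to 10 + 9 = hour 19.
Heat treatment cannot begin until cutting (finishes hour 10). It runs from hour 10 to 10 + 8 = hour 18.
Coating cannot start until heat treatment (finishes hour 18); cutting (finishes hour 10). The controlling bound is hour 18, so coating finishes at 18 + 3 = hour 21.
Sub-assembly waits on coating (finishes hour 21), so it starts at hour 21 and finishes at 21 + 1 = hour 22.
Every task is finished by hour 22, which is no later than the deadline of 27, so the schedule is feasible.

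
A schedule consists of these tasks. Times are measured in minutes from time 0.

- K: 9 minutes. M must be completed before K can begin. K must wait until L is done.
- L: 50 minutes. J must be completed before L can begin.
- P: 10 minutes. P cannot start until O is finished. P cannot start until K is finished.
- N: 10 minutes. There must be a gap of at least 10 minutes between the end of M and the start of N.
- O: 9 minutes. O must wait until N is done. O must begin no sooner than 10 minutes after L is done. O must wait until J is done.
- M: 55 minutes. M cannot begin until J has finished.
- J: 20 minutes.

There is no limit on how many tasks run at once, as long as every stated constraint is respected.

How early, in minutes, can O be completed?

104

J can start immediately at minute 0; it finishes at minute 20.
M cannot begin until J (finishes minute 20). It runs from minute 20 to 20 + 55 = minute 75.
After M (finishes minute 75, plus 10-minute gap → minute 85), N can start at minute 85 and finishes at minute 95.
L waits on J (finishes minute 20), so it starts at minute 20 and finishes at 20 + 50 = minute 70.
O has to wait for N (finishes minute 95); L (finishes minute 70, plus 10-minute gap → minute 80); J (finishes minute 20). The latest of these is minute 95, so O runs minute 95 to 95 + 9 = minute 104.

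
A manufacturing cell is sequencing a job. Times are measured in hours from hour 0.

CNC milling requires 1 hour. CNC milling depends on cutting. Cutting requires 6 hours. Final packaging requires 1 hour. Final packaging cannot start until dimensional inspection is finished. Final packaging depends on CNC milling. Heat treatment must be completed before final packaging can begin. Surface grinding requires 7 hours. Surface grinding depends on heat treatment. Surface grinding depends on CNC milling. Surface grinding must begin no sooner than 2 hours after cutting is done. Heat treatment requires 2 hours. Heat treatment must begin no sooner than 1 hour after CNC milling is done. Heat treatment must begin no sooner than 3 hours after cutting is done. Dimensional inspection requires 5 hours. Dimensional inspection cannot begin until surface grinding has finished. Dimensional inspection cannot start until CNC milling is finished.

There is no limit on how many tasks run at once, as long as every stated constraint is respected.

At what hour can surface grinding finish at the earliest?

18

Cutting has no prerequisites, so it starts at hour 0 and finishes at hour 6.
CNC milling cannot begin until cutting (finishes hour 6). It runs from hour 6 to 6 + 1 = hour 7.
Heat treatment has to wait for CNC milling (finishes hour 7, plus 1-hour gap → hour 8); cutting (finishes hour 6, plus 3-hour gap → hour 9). The latest of these is hour 9, so heat treatment runs hour 9 to 9 + 2 = hour 11.
Surface grinding cannot start until heat treatment (finishes hour 11); CNC milling (finishes hour 7); cutting (finishes hour 6, plus 2-hour gap → hour 8). The controlling bound is hour 11, so surface grinding finishes at 11 + 7 = hour 18.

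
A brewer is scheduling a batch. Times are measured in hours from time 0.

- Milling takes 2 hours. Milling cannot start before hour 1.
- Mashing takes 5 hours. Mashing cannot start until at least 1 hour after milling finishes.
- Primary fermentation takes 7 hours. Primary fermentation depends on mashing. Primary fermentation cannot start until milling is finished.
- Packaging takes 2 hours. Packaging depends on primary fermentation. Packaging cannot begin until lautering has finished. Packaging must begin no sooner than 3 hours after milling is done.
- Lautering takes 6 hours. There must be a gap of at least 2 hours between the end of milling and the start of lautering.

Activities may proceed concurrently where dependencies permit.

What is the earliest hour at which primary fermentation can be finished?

16

Milling cannot begin until its own release at hour 1. It runs from hour 1 to 1 + 2 = hour 3.
Mashing cannot begin until milling (finishes hour 3, plus 1-hour gap → hour 4). It runs from hour 4 to 4 + 5 = hour 9.
Primary fermentation needs all of mashing (finishes hour 9); milling (finishes hour 3). That puts its earliest start at hour 9; it finishes at 9 + 7 = hour 16.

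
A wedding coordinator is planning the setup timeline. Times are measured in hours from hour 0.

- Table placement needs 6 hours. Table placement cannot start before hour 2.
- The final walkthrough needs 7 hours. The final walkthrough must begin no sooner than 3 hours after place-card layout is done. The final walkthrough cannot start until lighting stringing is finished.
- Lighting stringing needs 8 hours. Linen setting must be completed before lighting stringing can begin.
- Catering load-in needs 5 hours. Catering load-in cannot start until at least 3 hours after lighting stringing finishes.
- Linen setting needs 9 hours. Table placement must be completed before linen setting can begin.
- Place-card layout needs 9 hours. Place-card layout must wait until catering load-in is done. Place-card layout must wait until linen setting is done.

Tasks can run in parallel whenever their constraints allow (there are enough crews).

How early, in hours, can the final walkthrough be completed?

Table placement cannot begin until its own release at hour 2. It runs from hour 2 to 2 + 6 = hour 8.
Linen setting cannot begin until table placement (finishes hour 8). It runs from hour 8 to 8 + 9 = hour 17.
After linen setting (finishes hour 17), lighting stringing can start at hour 17 and finishes at hour 25.
Catering load-in waits on lighting stringing (finishes hour 25, plus 3-hour gap → hour 28), so it starts at hour 28 and finishes at 28 + 5 = hour 33.
Place-card layout needs all of catering load-in (finishes hour 33); linen setting (finishes hour 17). That puts its earliest start at hour 33; it finishes at 33 + 9 = hour 42.
For the final walkthrough: place-card layout (finishes hour 42, plus 3-hour gap → hour 45); lighting stringing (finishes hour 25). Taking the maximum gives a start of hour 45, and it finishes at 45 + 7 = hour 52.

52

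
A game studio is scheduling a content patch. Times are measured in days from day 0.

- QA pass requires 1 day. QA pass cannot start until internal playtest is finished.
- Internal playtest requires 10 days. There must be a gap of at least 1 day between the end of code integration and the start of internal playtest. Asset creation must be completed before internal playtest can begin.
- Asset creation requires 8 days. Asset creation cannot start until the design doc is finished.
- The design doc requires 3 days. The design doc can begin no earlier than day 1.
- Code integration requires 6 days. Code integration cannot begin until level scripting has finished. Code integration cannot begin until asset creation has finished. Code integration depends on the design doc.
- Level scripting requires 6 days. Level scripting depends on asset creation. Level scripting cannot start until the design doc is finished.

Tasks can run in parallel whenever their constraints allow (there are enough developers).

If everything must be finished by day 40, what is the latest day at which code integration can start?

22

QA pass must finish by day 40; it takes 1 day, so it must start by 40 − 1 = day 39.
Internal playtest has to be done before QA pass (must start by day 39). That means finishing by day 39, i.e. starting by 39 − 10 = day 29.
Code integration must finish before internal playtest (must start by day 29, minus 1-day gap → day 28). With a 6-day duration, code integration must start by 28 − 6 = day 22.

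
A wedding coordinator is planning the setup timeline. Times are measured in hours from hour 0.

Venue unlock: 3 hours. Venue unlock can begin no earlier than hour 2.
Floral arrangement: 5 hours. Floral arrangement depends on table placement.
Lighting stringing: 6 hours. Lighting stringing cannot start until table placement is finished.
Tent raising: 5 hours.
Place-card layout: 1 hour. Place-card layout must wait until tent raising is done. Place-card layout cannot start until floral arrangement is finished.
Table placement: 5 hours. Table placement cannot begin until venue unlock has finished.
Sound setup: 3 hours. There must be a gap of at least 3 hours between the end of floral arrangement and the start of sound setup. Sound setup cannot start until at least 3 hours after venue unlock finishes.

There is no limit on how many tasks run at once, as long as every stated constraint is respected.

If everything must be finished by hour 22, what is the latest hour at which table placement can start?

6

Sound setup must finish by hour 22; it takes 3 hours, so it must start by 22 − 3 = hour 19.
Nothing follows place-card layout; the deadline of hour 22 is its only limit. It must start by 22 − 1 = hour 21.
Floral arrangement feeds sound setup (must start by hour 19, minus 3-hour gap → hour 16); place-card layout (must start by hour 21). Taking the minimum, floral arrangement must finish by hour 16 and start by 16 − 5 = hour 11.
To finish by hour 22, lighting stringing (duration 6) must start no later than hour 16.
For table placement: floral arrangement (must start by hour 11); lighting stringing (must start by hour 16). The most restrictive is hour 11; with a 5-hour duration, table placement must start by hour 6.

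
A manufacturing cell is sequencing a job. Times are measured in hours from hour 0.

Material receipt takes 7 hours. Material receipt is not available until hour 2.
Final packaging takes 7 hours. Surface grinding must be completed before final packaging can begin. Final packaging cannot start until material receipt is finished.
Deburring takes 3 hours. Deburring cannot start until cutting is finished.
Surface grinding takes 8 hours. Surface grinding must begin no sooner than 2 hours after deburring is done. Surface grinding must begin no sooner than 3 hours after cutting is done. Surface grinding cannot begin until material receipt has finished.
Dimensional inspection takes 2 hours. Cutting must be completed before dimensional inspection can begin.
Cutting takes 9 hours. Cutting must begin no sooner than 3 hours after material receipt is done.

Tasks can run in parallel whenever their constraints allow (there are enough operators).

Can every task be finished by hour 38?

Material receipt waits on its own release at hour 2, so it starts at hour 2 and finishes at 2 + 7 = hour 9.
Cutting waits on material receipt (finishes hour 9, plus 3-hour gap → hour 12), so it starts at hour 12 and finishes at 12 + 9 = hour 21.
Dimensional inspection waits on cutting (finishes hour 21), so it starts at hour 21 and finishes at 21 + 2 = hour 23.
Deburring waits on cutting (finishes hour 21), so it starts at hour 21 and finishes at 21 + 3 = hour 24.
For surface grinding: deburring (finishes hour 24, plus 2-hour gap → hour 26); cutting (finishes hour 21, plus 3-hour gap → hour 24); material receipt (finishes hour 9). Taking the maximum gives a start of hour 26, and it finishes at 26 + 8 = hour 34.
Final packaging cannot start until surface grinding (finishes hour 34); material receipt (finishes hour 9). The controlling bound is hour 34, so final packaging finishes at 34 + 7 = hour 41.
The earliest everything can be done is hour 41, which is after the deadline of 38, so it is not possible.

No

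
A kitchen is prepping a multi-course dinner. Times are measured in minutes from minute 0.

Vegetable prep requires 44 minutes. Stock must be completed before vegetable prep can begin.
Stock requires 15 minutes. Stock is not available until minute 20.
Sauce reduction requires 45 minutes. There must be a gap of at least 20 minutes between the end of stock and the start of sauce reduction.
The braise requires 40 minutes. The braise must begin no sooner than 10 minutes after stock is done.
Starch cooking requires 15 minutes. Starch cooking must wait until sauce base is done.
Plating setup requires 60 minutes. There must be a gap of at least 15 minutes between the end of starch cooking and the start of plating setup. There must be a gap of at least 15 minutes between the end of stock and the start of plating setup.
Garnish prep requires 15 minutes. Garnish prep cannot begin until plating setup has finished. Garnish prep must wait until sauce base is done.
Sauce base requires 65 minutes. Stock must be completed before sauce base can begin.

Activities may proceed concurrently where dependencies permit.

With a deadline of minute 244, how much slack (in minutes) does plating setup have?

Stock waits on its own release at minute 20, so it starts at minute 20 and finishes at 20 + 15 = minute 35.
Sauce base cannot begin until stock (finishes minute 35). It runs from minute 35 to 35 + 65 = minute 100.
Starch cooking cannot begin until sauce base (finishes minute 100). It runs from minute 100 to 100 + 15 = minute 115.
Plating setup needs all of starch cooking (finishes minute 115, plus 15-minute gap → minute 130); stock (finishes minute 35, plus 15-minute gap → minute 50). That puts its earliest start at minute 130; it finishes at 130 + 60 = minute 190.

Working backward from the deadline:
Garnish prep must finish by minute 244; it takes 15 minutes, so it must start by 244 − 15 = minute 229.
Plating setup has to be done before garnish prep (must start by minute 229). That means finishing by minute 229, i.e. starting by 229 − 60 = minute 169.
So plating setup can start as early as minute 130 and as late as minute 169, giving 169 − 130 = 39 minutes of slack.

39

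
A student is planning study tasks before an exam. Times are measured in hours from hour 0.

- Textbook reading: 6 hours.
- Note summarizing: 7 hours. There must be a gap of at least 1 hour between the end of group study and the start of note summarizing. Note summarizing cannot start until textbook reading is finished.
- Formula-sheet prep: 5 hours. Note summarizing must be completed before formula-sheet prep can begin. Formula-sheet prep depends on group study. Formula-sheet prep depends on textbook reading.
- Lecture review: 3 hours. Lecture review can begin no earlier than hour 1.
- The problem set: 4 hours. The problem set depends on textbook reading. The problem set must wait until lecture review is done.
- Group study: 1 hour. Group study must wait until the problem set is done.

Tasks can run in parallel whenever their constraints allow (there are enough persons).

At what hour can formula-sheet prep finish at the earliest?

24

Lecture review waits on its own release at hour 1, so it starts at hour 1 and finishes at 1 + 3 = hour 4.
Textbook reading has no prerequisites, so it starts at hour 0 and finishes at hour 6.
The problem set cannot start until textbook reading (finishes hour 6); lecture review (finishes hour 4). The controlling bound is hour 6, so the problem set finishes at 6 + 4 = hour 10.
After the problem set (finishes hour 10), group study can start at hour 10 and finishes at hour 11.
For note summarizing: group study (finishes hour 11, plus 1-hour gap → hour 12); textbook reading (finishes hour 6). Taking the maximum gives a start of hour 12, and it finishes at 12 + 7 = hour 19.
Formula-sheet prep cannot start until note summarizing (finishes hour 19); group study (finishes hour 11); textbook reading (finishes hour 6). The controlling bound is hour 19, so formula-sheet prep finishes at 19 + 5 = hour 24.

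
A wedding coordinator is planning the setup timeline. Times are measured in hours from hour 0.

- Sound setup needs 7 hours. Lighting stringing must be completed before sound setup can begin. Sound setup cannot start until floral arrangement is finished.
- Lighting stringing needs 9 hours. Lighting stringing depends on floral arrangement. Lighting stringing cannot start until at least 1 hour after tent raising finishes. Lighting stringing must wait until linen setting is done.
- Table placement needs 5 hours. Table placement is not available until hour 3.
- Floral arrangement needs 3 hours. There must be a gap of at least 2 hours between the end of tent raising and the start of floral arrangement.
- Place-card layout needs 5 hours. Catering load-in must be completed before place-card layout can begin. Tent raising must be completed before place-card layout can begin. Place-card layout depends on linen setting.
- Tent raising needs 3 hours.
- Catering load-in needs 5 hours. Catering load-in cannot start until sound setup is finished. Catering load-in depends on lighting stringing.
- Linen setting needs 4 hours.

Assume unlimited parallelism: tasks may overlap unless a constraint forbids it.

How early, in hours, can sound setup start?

Nothing blocks linen setting, so it runs from hour 0 to hour 4.
Tent raising has no prerequisites, so it starts at hour 0 and finishes at hour 3.
After tent raising (finishes hour 3, plus 2-hour gap → hour 5), floral arrangement can start at hour 5 and finishes at hour 8.
Lighting stringing cannot start until floral arrangement (finishes hour 8); tent raising (finishes hour 3, plus 1-hour gap → hour 4); linen setting (finishes hour 4). The controlling bound is hour 8, so lighting stringing finishes at 8 + 9 = hour 17.
Sound setup waits on lighting stringing (finishes hour 17); floral arrangement (finishes hour 8). The latest of these is hour 17, which is the earliest sound setup can start.

17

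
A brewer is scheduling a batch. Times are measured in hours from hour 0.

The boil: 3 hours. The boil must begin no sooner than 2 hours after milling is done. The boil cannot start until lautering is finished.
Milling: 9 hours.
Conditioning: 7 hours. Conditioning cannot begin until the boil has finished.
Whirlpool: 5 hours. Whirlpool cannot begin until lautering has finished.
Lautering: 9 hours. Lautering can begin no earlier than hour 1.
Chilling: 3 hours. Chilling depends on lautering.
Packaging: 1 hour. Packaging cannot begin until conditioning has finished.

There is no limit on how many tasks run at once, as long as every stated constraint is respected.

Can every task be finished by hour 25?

After its own release at hour 1, lautering can start at hour 1 and finishes at hour 10.
After lautering (finishes hour 10), chilling can start at hour 10 and finishes at hour 13.
Whirlpool waits on lautering (finishes hour 10), so it starts at hour 10 and finishes at 10 + 5 = hour 15.
Milling can start immediately at hour 0; it finishes at hour 9.
For the boil: milling (finishes hour 9, plus 2-hour gap → hour 11); lautering (finishes hour 10). Taking the maximum gives a start of hour 11, and it finishes at 11 + 3 = hour 14.
Conditioning waits on the boil (finishes hour 14), so it starts at hour 14 and finishes at 14 + 7 = hour 21.
Packaging cannot begin until conditioning (finishes hour 21). It runs from hour 21 to 21 + 1 = hour 22.
Every task is finished by hour 22, which is no later than the deadline of 25, so the schedule is feasible.

Yes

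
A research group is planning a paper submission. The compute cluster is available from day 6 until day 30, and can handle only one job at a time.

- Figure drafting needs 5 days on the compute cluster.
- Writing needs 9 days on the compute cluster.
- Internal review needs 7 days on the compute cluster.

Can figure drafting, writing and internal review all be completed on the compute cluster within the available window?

The compute cluster window is 30 − 6 = 24 days.
Running back to back, the jobs need 5 + 9 + 7 = 21 days on the compute cluster.
Since 21 ≤ 24, they fit within the window.

Yes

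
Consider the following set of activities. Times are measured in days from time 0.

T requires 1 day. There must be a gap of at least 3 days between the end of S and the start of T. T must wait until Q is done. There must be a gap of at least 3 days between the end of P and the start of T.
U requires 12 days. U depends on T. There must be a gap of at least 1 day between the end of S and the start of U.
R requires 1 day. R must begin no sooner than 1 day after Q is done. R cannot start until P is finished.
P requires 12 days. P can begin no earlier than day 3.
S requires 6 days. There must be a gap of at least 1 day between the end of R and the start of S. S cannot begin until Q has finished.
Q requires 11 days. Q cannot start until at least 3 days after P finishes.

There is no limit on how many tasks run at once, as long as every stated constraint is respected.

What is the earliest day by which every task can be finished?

54

P waits on its own release at day 3, so it starts at day 3 and finishes at 3 + 12 = day 15.
Q cannot begin until P (finishes day 15, plus 3-day gap → day 18). It runs from day 18 to 18 + 11 = day 29.
For R: Q (finishes day 29, plus 1-day gap → day 30); P (finishes day 15). Taking the maximum gives a start of day 30, and it finishes at 30 + 1 = day 31.
For S: R (finishes day 31, plus 1-day gap → day 32); Q (finishes day 29). Taking the maximum gives a start of day 32, and it finishes at 32 + 6 = day 38.
T has to wait for S (finishes day 38, plus 3-day gap → day 41); Q (finishes day 29); P (finishes day 15, plus 3-day gap → day 18). The latest of these is day 41, so T runs day 41 to 41 + 1 = day 42.
For U: T (finishes day 42); S (finishes day 38, plus 1-day gap → day 39). Taking the maximum gives a start of day 42, and it finishes at 42 + 12 = day 54.
All tasks are finished once the last one completes. Finish times: P at 15, Q at 29, R at 31, S at 38, T at 42, U at 54. The latest is day 54.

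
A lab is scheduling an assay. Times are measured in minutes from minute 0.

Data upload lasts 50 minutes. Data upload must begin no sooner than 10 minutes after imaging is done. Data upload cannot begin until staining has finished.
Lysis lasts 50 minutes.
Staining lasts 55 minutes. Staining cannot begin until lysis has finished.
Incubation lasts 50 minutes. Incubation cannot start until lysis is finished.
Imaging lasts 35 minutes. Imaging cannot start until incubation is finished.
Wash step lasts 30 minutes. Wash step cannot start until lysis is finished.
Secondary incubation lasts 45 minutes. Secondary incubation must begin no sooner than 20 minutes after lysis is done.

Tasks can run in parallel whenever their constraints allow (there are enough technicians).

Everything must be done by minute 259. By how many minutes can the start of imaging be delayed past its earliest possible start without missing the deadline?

Lysis has no prerequisites, so it starts at minute 0 and finishes at minute 50.
After lysis (finishes minute 50), incubation can start at minute 50 and finishes at minute 100.
Imaging cannot begin until incubation (finishes minute 100). It runs from minute 100 to 100 + 35 = minute 135.

Working backward from the deadline:
Data upload must finish by minute 259; it takes 50 minutes, so it must start by 259 − 50 = minute 209.
Imaging must finish before data upload (must start by minute 209, minus 10-minute gap → minute 199). With a 35-minute duration, imaging must start by 199 − 35 = minute 164.
So imaging can start as early as minute 100 and as late as minute 164, giving 164 − 100 = 64 minutes of slack.

64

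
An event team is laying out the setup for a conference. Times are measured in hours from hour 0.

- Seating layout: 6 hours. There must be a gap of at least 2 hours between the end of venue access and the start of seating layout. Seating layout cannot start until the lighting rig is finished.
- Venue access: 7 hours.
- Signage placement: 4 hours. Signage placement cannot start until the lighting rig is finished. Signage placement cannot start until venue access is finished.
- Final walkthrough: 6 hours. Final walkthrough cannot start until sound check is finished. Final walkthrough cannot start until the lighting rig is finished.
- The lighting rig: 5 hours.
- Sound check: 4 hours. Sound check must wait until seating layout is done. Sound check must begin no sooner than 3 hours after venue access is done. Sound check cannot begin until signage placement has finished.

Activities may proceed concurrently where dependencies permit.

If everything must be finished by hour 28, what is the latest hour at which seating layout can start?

12

To finish by hour 28, final walkthrough (duration 6) must start no later than hour 22.
Sound check has to be done before final walkthrough (must start by hour 22). That means finishing by hour 22, i.e. starting by 22 − 4 = hour 18.
Seating layout feeds into sound check (must start by hour 18); so seating layout must finish by hour 18 and therefore start by hour 12.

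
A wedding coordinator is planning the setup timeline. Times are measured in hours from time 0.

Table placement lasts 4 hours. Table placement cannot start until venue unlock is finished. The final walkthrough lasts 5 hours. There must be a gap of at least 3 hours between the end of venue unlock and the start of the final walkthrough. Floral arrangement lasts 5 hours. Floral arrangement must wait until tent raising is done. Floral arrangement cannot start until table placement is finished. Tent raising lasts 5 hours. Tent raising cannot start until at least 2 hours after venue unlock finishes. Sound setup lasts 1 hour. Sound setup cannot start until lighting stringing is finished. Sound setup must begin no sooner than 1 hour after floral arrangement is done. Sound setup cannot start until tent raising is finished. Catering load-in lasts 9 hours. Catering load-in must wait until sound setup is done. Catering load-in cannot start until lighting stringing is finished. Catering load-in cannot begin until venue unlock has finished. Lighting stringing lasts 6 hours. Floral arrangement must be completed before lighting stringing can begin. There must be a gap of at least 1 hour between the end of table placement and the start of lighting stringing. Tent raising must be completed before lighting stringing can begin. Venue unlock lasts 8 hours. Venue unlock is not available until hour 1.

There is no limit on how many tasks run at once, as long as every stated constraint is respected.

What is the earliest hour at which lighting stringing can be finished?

27

Venue unlock waits on its own release at hour 1, so it starts at hour 1 and finishes at 1 + 8 = hour 9.
Table placement waits on venue unlock (finishes hour 9), so it starts at hour 9 and finishes at 9 + 4 = hour 13.
Tent raising cannot begin until venue unlock (finishes hour 9, plus 2-hour gap → hour 11). It runs from hour 11 to 11 + 5 = hour 16.
Floral arrangement cannot start until tent raising (finishes hour 16); table placement (finishes hour 13). The controlling bound is hour 16, so floral arrangement finishes at 16 + 5 = hour 21.
For lighting stringing: floral arrangement (finishes hour 21); table placement (finishes hour 13, plus 1-hour gap → hour 14); tent raising (finishes hour 16). Taking the maximum gives a start of hour 21, and it finishes at 21 + 6 = hour 27.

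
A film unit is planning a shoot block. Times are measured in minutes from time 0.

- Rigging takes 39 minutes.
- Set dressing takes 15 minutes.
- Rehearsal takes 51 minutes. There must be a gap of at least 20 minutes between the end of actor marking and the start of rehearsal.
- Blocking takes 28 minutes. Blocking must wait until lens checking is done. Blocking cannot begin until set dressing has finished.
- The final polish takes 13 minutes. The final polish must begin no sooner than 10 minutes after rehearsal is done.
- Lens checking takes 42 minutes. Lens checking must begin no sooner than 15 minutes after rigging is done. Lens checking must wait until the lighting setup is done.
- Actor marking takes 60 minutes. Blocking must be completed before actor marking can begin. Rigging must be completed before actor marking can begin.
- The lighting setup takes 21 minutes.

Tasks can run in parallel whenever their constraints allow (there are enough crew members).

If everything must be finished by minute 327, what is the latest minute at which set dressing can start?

130

The final polish has no dependents, so it just needs to finish by minute 327. Starting by 327 − 13 = minute 314 achieves that.
Rehearsal must finish before the final polish (must start by minute 314, minus 10-minute gap → minute 304). With a 51-minute duration, rehearsal must start by 304 − 51 = minute 253.
Actor marking must finish before rehearsal (must start by minute 253, minus 20-minute gap → minute 233). With a 60-minute duration, actor marking must start by 233 − 60 = minute 173.
Blocking has to be done before actor marking (must start by minute 173). That means finishing by minute 173, i.e. starting by 173 − 28 = minute 145.
Set dressing feeds into blocking (must start by minute 145); so set dressing must finish by minute 145 and therefore start by minute 130.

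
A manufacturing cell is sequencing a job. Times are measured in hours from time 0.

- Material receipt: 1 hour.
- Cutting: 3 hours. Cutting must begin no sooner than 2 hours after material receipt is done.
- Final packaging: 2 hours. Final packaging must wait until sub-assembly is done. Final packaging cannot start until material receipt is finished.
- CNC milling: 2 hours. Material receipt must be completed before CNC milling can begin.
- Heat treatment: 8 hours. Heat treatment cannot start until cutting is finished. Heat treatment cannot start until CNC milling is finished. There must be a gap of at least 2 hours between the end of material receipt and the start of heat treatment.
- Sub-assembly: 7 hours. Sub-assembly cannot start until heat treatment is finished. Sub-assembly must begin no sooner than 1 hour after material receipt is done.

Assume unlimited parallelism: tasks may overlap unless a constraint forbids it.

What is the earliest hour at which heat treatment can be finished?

Nothing blocks material receipt, so it runs from hour 0 to hour 1.
CNC milling cannot begin until material receipt (finishes hour 1). It runs from hour 1 to 1 + 2 = hour 3.
After material receipt (finishes hour 1, plus 2-hour gap → hour 3), cutting can start at hour 3 and finishes at hour 6.
For heat treatment: cutting (finishes hour 6); CNC milling (finishes hour 3); material receipt (finishes hour 1, plus 2-hour gap → hour 3). Taking the maximum gives a start of hour 6, and it finishes at 6 + 8 = hour 14.

14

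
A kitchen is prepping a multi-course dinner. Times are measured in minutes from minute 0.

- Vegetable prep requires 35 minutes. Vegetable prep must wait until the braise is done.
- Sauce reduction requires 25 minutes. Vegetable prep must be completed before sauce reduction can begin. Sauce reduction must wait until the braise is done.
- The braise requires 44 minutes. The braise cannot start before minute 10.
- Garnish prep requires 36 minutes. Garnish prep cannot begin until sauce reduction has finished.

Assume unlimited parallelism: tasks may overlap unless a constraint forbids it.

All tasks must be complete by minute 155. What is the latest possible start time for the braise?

Nothing follows garnish prep; the deadline of minute 155 is its only limit. It must start by 155 − 36 = minute 119.
Sauce reduction feeds into garnish prep (must start by minute 119); so sauce reduction must finish by minute 119 and therefore start by minute 94.
Vegetable prep must finish before sauce reduction (must start by minute 94). With a 35-minute duration, vegetable prep must start by 94 − 35 = minute 59.
The braise must finish in time for vegetable prep (must start by minute 59); sauce reduction (must start by minute 94). The tightest is minute 59, so the braise must start by 59 − 44 = minute 15.

15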